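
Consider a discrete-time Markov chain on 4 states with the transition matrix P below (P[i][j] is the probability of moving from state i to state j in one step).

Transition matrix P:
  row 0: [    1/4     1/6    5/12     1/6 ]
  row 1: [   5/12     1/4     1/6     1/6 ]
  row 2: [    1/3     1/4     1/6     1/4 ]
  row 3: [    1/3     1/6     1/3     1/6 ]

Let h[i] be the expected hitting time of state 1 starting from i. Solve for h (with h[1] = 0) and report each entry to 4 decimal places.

h = [5.1714, 0.0000, 4.8286, 5.2000]

First-step conditioning: h[1] = 0; for i ≠ 1, h[i] = 1 + Σ_k P[i][k]·h[k].
  h[0] = 1 + 1/4·h[0] + 5/12·h[2] + 1/6·h[3]
  h[2] = 1 + 1/3·h[0] + 1/6·h[2] + 1/4·h[3]
  h[3] = 1 + 1/3·h[0] + 1/3·h[2] + 1/6·h[3]
Solving the 3×3 linear system over states ≠ 1 gives exactly h = [181/35, 0, 169/35, 26/5] (h[1] = 0 is the target).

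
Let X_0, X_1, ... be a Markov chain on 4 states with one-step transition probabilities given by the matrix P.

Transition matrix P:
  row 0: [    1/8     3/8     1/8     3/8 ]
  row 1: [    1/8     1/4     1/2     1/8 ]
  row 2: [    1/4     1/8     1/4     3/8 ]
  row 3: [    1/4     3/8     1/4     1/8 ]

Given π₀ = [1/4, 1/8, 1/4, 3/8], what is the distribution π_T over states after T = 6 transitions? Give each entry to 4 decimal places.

t=0: π = [0.2500, 0.1250, 0.2500, 0.3750]
t=1: π = [0.2031, 0.2969, 0.2500, 0.2500]
t=2: π = [0.1875, 0.2754, 0.2988, 0.2383]
t=3: π = [0.1921, 0.2659, 0.2954, 0.2466]
t=4: π = [0.1927, 0.2679, 0.2924, 0.2469]
t=5: π = [0.1924, 0.2684, 0.2929, 0.2463]
t=6: π = [0.1924, 0.2682, 0.2930, 0.2463]

π = [0.1924, 0.2682, 0.2930, 0.2463]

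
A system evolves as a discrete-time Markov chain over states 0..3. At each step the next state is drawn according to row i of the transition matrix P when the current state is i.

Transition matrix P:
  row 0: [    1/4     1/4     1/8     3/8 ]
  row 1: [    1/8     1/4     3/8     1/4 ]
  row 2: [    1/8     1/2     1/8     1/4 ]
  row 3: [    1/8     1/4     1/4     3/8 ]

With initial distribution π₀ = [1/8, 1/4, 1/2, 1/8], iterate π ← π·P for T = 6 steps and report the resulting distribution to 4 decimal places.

t=0: π = [0.1250, 0.2500, 0.5000, 0.1250]
t=1: π = [0.1406, 0.3750, 0.2031, 0.2813]
t=2: π = [0.1426, 0.3008, 0.2539, 0.3027]
t=3: π = [0.1428, 0.3135, 0.2380, 0.3057]
t=4: π = [0.1429, 0.3095, 0.2416, 0.3061]
t=5: π = [0.1429, 0.3104, 0.2406, 0.3061]
t=6: π = [0.1429, 0.3102, 0.2409, 0.3061]

π = [0.1429, 0.3102, 0.2409, 0.3061]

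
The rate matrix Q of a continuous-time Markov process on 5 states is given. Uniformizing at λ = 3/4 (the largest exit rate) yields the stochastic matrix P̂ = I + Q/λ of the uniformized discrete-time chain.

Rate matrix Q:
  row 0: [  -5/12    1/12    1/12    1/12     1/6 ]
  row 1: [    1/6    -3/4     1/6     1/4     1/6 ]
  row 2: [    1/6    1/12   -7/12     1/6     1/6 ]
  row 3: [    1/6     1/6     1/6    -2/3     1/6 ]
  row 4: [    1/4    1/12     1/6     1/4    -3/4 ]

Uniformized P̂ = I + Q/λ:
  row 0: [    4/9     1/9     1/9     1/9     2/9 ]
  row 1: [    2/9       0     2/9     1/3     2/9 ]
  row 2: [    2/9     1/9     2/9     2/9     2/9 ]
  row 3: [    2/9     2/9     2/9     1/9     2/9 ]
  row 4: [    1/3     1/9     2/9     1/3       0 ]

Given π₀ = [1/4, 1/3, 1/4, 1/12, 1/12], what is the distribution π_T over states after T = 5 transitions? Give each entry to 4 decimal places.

π = [0.3116, 0.1199, 0.1876, 0.1990, 0.1819]

t=0: π = [0.2500, 0.3333, 0.2500, 0.0833, 0.0833]
t=1: π = [0.2870, 0.0833, 0.1944, 0.2315, 0.2037]
t=2: π = [0.3086, 0.1276, 0.1903, 0.1965, 0.1770]
t=3: π = [0.3105, 0.1188, 0.1879, 0.1999, 0.1829]
t=4: π = [0.3115, 0.1201, 0.1877, 0.1990, 0.1816]
t=5: π = [0.3116, 0.1199, 0.1876, 0.1990, 0.1819]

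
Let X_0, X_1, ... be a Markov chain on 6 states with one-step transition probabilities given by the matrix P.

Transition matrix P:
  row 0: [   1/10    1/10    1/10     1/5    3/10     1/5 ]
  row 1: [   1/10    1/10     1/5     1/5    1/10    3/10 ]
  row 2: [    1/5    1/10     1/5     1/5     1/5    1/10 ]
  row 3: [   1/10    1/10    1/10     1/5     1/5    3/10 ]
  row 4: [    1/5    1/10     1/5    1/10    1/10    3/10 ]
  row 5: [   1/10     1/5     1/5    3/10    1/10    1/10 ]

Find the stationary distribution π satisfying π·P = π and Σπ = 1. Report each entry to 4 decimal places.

π = [0.1330, 0.1211, 0.1662, 0.2048, 0.1637, 0.2112]

Balance equations π_j = Σ_i π_i·P[i][j]:
  π_0 = 1/10·π_0 + 1/10·π_1 + 1/5·π_2 + 1/10·π_3 + 1/5·π_4 + 1/10·π_5
  π_1 = 1/10·π_0 + 1/10·π_1 + 1/10·π_2 + 1/10·π_3 + 1/10·π_4 + 1/5·π_5
  π_2 = 1/10·π_0 + 1/5·π_1 + 1/5·π_2 + 1/10·π_3 + 1/5·π_4 + 1/5·π_5
  π_3 = 1/5·π_0 + 1/5·π_1 + 1/5·π_2 + 1/5·π_3 + 1/10·π_4 + 3/10·π_5
  π_4 = 3/10·π_0 + 1/10·π_1 + 1/5·π_2 + 1/5·π_3 + 1/10·π_4 + 1/10·π_5
  normalize: π_0 + π_1 + π_2 + π_3 + π_4 + π_5 = 1
Solving the linear system gives exactly π = [15931/119789, 14509/119789, 19912/119789, 24527/119789, 19609/119789, 25301/119789].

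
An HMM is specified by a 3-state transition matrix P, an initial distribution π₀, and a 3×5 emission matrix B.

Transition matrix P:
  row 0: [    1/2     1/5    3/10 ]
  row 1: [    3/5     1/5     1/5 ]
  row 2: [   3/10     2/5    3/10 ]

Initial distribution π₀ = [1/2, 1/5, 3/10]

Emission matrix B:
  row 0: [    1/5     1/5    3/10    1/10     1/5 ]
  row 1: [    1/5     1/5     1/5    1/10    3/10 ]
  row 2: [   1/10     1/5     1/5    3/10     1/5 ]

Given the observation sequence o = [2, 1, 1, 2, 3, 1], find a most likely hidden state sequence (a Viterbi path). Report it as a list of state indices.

t=0: δ = [1.500e-01, 4.000e-02, 6.000e-02]  (obs o_0=2)
t=1: δ = [1.500e-02, 6.000e-03, 9.000e-03]  ψ = [0, 0, 0]  (obs o_1=1)
t=2: δ = [1.500e-03, 7.200e-04, 9.000e-04]  ψ = [0, 2, 0]  (obs o_2=1)
t=3: δ = [2.250e-04, 7.200e-05, 9.000e-05]  ψ = [0, 2, 0]  (obs o_3=2)
t=4: δ = [1.125e-05, 4.500e-06, 2.025e-05]  ψ = [0, 0, 0]  (obs o_4=3)
t=5: δ = [1.215e-06, 1.620e-06, 1.215e-06]  ψ = [2, 2, 2]  (obs o_5=1)
backtrack: best end state = 1; path = [0, 0, 0, 0, 2, 1]

path = [0, 0, 0, 0, 2, 1]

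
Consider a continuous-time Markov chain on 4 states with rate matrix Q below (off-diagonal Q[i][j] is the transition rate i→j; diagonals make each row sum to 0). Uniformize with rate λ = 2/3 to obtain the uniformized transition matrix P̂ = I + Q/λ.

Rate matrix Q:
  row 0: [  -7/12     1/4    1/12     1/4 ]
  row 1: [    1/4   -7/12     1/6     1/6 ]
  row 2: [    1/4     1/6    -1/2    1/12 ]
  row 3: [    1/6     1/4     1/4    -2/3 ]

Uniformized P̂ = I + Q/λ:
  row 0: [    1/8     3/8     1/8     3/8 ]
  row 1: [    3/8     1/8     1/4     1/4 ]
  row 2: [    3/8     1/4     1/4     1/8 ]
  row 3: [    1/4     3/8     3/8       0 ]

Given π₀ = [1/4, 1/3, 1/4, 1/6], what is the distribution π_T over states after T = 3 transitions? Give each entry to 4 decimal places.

π = [0.2804, 0.2751, 0.2410, 0.2035]

t=0: π = [0.2500, 0.3333, 0.2500, 0.1667]
t=1: π = [0.2917, 0.2604, 0.2396, 0.2083]
t=2: π = [0.2760, 0.2799, 0.2396, 0.2044]
t=3: π = [0.2804, 0.2751, 0.2410, 0.2035]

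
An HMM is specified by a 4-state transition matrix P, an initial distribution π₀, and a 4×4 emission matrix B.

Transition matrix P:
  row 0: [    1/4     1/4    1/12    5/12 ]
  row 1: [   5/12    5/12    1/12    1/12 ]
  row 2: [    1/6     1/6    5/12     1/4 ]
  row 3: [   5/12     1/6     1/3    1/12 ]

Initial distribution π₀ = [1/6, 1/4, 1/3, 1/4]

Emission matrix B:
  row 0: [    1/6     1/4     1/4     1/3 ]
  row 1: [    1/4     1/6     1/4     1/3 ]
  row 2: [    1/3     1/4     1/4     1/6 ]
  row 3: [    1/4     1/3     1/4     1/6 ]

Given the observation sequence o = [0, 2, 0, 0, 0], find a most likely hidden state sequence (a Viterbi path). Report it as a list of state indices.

path = [2, 2, 2, 2, 2]

t=0: δ = [2.778e-02, 6.250e-02, 1.111e-01, 6.250e-02]  (obs o_0=0)
t=1: δ = [6.510e-03, 6.510e-03, 1.157e-02, 6.944e-03]  ψ = [1, 1, 2, 2]  (obs o_1=2)
t=2: δ = [4.823e-04, 6.782e-04, 1.608e-03, 7.234e-04]  ψ = [3, 1, 2, 2]  (obs o_2=0)
t=3: δ = [5.023e-05, 7.064e-05, 2.233e-04, 1.005e-04]  ψ = [3, 1, 2, 2]  (obs o_3=0)
t=4: δ = [6.977e-06, 9.303e-06, 3.101e-05, 1.395e-05]  ψ = [3, 2, 2, 2]  (obs o_4=0)
backtrack: best end state = 2; path = [2, 2, 2, 2, 2]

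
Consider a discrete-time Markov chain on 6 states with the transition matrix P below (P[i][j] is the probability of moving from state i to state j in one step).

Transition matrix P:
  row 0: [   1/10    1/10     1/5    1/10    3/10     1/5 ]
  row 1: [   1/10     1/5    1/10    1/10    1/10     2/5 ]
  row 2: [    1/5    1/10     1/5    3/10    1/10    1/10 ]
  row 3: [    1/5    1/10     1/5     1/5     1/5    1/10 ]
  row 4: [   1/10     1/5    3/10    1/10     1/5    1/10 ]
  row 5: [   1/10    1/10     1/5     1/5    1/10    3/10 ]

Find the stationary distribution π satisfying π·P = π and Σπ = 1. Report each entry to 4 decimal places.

π = [0.1381, 0.1291, 0.2032, 0.1775, 0.1615, 0.1907]

Balance equations π_j = Σ_i π_i·P[i][j]:
  π_0 = 1/10·π_0 + 1/10·π_1 + 1/5·π_2 + 1/5·π_3 + 1/10·π_4 + 1/10·π_5
  π_1 = 1/10·π_0 + 1/5·π_1 + 1/10·π_2 + 1/10·π_3 + 1/5·π_4 + 1/10·π_5
  π_2 = 1/5·π_0 + 1/10·π_1 + 1/5·π_2 + 1/5·π_3 + 3/10·π_4 + 1/5·π_5
  π_3 = 1/10·π_0 + 1/10·π_1 + 3/10·π_2 + 1/5·π_3 + 1/10·π_4 + 1/5·π_5
  π_4 = 3/10·π_0 + 1/10·π_1 + 1/10·π_2 + 1/5·π_3 + 1/5·π_4 + 1/10·π_5
  normalize: π_0 + π_1 + π_2 + π_3 + π_4 + π_5 = 1
Solving the linear system gives exactly π = [11427/82762, 10681/82762, 16821/82762, 14687/82762, 13367/82762, 15779/82762].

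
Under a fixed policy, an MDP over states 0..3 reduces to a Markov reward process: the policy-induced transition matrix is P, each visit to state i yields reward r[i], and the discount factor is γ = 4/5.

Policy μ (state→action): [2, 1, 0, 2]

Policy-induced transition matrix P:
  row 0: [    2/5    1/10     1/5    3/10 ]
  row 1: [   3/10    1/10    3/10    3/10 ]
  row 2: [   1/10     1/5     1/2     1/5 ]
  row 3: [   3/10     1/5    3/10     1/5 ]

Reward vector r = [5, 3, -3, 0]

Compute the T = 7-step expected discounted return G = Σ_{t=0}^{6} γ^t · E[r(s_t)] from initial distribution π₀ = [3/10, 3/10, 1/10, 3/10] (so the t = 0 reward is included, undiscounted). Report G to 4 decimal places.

G = 4.6535

t=0: π = [0.3000, 0.3000, 0.1000, 0.3000], E[r] = 2.1000, γ^t·E[r] = 2.100000, running G = 2.100000
t=1: π = [0.3100, 0.1400, 0.2900, 0.2600], E[r] = 1.1000, γ^t·E[r] = 0.880000, running G = 2.980000
t=2: π = [0.2730, 0.1550, 0.3270, 0.2450], E[r] = 0.8490, γ^t·E[r] = 0.543360, running G = 3.523360
t=3: π = [0.2619, 0.1572, 0.3381, 0.2428], E[r] = 0.7668, γ^t·E[r] = 0.392602, running G = 3.915962
t=4: π = [0.2586, 0.1581, 0.3414, 0.2419], E[r] = 0.7428, γ^t·E[r] = 0.304263, running G = 4.220225
t=5: π = [0.2576, 0.1583, 0.3424, 0.2417], E[r] = 0.7356, γ^t·E[r] = 0.241032, running G = 4.461256
t=6: π = [0.2573, 0.1584, 0.3427, 0.2416], E[r] = 0.7334, γ^t·E[r] = 0.192256, running G = 4.653512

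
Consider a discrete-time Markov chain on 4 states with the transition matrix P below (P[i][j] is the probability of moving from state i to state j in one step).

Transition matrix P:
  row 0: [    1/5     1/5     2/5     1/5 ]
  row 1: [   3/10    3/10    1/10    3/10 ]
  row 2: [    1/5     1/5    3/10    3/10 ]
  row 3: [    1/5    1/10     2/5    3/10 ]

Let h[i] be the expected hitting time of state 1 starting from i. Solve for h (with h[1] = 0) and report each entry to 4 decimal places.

First-step conditioning: h[1] = 0; for i ≠ 1, h[i] = 1 + Σ_k P[i][k]·h[k].
  h[0] = 1 + 1/5·h[0] + 2/5·h[2] + 1/5·h[3]
  h[2] = 1 + 1/5·h[0] + 3/10·h[2] + 3/10·h[3]
  h[3] = 1 + 1/5·h[0] + 2/5·h[2] + 3/10·h[3]
Solving the 3×3 linear system over states ≠ 1 gives exactly h = [495/86, 0, 250/43, 275/43] (h[1] = 0 is the target).

h = [5.7558, 0.0000, 5.8140, 6.3953]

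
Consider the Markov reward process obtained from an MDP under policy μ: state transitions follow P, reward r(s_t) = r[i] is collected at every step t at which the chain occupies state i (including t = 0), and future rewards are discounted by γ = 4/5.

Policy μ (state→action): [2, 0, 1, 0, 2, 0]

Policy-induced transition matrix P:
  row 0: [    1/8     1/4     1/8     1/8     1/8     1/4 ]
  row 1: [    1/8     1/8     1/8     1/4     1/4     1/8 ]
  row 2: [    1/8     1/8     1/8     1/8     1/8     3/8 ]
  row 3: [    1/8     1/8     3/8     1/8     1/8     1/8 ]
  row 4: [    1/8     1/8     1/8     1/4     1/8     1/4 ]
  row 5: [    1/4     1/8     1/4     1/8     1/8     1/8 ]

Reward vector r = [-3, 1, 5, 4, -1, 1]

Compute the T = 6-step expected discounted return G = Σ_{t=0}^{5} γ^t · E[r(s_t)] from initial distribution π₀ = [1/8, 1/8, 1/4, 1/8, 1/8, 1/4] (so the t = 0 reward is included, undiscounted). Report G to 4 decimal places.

G = 5.2355

t=0: π = [0.1250, 0.1250, 0.2500, 0.1250, 0.1250, 0.2500], E[r] = 1.6250, γ^t·E[r] = 1.625000, running G = 1.625000
t=1: π = [0.1563, 0.1406, 0.1875, 0.1563, 0.1406, 0.2188], E[r] = 1.3125, γ^t·E[r] = 1.050000, running G = 2.675000
t=2: π = [0.1523, 0.1445, 0.1914, 0.1602, 0.1426, 0.2090], E[r] = 1.3516, γ^t·E[r] = 0.865000, running G = 3.540000
t=3: π = [0.1511, 0.1440, 0.1912, 0.1609, 0.1431, 0.2097], E[r] = 1.3567, γ^t·E[r] = 0.694625, running G = 4.234625
t=4: π = [0.1512, 0.1439, 0.1914, 0.1609, 0.1430, 0.2096], E[r] = 1.3575, γ^t·E[r] = 0.556050, running G = 4.790675
t=5: π = [0.1512, 0.1439, 0.1914, 0.1609, 0.1430, 0.2096], E[r] = 1.3575, γ^t·E[r] = 0.444826, running G = 5.235501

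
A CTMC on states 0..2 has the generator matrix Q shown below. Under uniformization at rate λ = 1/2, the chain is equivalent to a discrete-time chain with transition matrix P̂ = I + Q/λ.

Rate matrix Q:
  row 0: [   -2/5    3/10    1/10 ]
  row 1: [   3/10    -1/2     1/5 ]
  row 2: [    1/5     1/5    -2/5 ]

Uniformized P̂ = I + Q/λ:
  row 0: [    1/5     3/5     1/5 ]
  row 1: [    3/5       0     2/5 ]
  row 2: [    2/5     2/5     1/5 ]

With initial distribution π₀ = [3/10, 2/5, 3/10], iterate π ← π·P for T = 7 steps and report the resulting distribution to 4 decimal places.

t=0: π = [0.3000, 0.4000, 0.3000]
t=1: π = [0.4200, 0.3000, 0.2800]
t=2: π = [0.3760, 0.3640, 0.2600]
t=3: π = [0.3976, 0.3296, 0.2728]
t=4: π = [0.3864, 0.3477, 0.2659]
t=5: π = [0.3923, 0.3382, 0.2695]
t=6: π = [0.3892, 0.3432, 0.2676]
t=7: π = [0.3908, 0.3406, 0.2686]

π = [0.3908, 0.3406, 0.2686]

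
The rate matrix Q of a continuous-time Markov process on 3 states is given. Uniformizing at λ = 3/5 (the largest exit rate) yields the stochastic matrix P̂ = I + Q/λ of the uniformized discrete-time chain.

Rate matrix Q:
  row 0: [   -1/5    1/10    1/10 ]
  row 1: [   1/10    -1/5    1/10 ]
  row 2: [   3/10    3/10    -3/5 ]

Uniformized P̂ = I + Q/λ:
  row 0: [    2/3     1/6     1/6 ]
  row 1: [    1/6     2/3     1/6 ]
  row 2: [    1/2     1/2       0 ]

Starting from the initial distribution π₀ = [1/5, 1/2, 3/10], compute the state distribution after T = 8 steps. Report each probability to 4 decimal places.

π = [0.4280, 0.4292, 0.1429]

t=0: π = [0.2000, 0.5000, 0.3000]
t=1: π = [0.3667, 0.5167, 0.1167]
t=2: π = [0.3889, 0.4639, 0.1472]
t=3: π = [0.4102, 0.4477, 0.1421]
t=4: π = [0.4191, 0.4379, 0.1430]
t=5: π = [0.4239, 0.4333, 0.1428]
t=6: π = [0.4262, 0.4309, 0.1429]
t=7: π = [0.4274, 0.4297, 0.1429]
t=8: π = [0.4280, 0.4292, 0.1429]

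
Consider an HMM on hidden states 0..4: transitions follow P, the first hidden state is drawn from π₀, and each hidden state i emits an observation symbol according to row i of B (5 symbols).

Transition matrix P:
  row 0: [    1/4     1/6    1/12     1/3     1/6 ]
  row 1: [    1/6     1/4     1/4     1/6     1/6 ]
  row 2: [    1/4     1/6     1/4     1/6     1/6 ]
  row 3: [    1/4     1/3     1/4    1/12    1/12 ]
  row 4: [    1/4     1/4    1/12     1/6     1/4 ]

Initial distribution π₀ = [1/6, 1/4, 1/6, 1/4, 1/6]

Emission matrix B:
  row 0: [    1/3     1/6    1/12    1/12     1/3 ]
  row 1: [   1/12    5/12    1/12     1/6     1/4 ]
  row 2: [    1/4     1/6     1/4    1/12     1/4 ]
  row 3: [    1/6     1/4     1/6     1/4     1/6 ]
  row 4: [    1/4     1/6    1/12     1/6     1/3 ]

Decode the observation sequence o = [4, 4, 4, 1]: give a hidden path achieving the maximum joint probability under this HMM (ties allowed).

t=0: δ = [5.556e-02, 6.250e-02, 4.167e-02, 4.167e-02, 5.556e-02]  (obs o_0=4)
t=1: δ = [4.630e-03, 3.906e-03, 3.906e-03, 3.086e-03, 4.630e-03]  ψ = [0, 1, 1, 0, 4]  (obs o_1=4)
t=2: δ = [3.858e-04, 2.894e-04, 2.441e-04, 2.572e-04, 3.858e-04]  ψ = [0, 4, 1, 0, 4]  (obs o_2=4)
t=3: δ = [1.608e-05, 4.019e-05, 1.206e-05, 3.215e-05, 1.608e-05]  ψ = [0, 4, 1, 0, 4]  (obs o_3=1)
backtrack: best end state = 1; path = [4, 4, 4, 1]

path = [4, 4, 4, 1]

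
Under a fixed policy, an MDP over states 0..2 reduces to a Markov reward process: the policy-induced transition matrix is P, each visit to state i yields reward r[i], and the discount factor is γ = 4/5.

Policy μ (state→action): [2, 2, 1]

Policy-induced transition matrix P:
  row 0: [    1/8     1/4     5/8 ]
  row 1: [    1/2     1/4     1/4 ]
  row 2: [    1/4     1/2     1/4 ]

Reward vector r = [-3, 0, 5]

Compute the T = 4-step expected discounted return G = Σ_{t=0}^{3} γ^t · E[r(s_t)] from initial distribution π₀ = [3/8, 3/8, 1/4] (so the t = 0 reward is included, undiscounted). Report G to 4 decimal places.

t=0: π = [0.3750, 0.3750, 0.2500], E[r] = 0.1250, γ^t·E[r] = 0.125000, running G = 0.125000
t=1: π = [0.2969, 0.3125, 0.3906], E[r] = 1.0625, γ^t·E[r] = 0.850000, running G = 0.975000
t=2: π = [0.2910, 0.3477, 0.3613], E[r] = 0.9336, γ^t·E[r] = 0.597500, running G = 1.572500
t=3: π = [0.3005, 0.3403, 0.3591], E[r] = 0.8940, γ^t·E[r] = 0.457750, running G = 2.030250

G = 2.0303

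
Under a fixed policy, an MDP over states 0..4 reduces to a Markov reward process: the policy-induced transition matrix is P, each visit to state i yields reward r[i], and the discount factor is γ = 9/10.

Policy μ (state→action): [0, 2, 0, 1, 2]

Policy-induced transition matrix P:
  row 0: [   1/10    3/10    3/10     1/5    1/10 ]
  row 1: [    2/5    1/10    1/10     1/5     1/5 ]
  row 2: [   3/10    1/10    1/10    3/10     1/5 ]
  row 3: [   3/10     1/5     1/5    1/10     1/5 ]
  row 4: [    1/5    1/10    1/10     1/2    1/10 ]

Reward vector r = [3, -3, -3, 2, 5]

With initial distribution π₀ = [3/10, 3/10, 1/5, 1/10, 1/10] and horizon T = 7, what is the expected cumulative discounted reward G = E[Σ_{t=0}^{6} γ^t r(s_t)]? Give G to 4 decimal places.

t=0: π = [0.3000, 0.3000, 0.2000, 0.1000, 0.1000], E[r] = 0.1000, γ^t·E[r] = 0.100000, running G = 0.100000
t=1: π = [0.2600, 0.1700, 0.1700, 0.2400, 0.1600], E[r] = 1.0400, γ^t·E[r] = 0.936000, running G = 1.036000
t=2: π = [0.2490, 0.1760, 0.1760, 0.2410, 0.1580], E[r] = 0.9630, γ^t·E[r] = 0.780030, running G = 1.816030
t=3: π = [0.2520, 0.1739, 0.1739, 0.2409, 0.1593], E[r] = 0.9909, γ^t·E[r] = 0.722366, running G = 2.538396
t=4: π = [0.2511, 0.1745, 0.1745, 0.2411, 0.1589], E[r] = 0.9828, γ^t·E[r] = 0.644795, running G = 3.183191
t=5: π = [0.2514, 0.1743, 0.1743, 0.2410, 0.1590], E[r] = 0.9852, γ^t·E[r] = 0.581728, running G = 3.764919
t=6: π = [0.2513, 0.1744, 0.1744, 0.2410, 0.1590], E[r] = 0.9845, γ^t·E[r] = 0.523179, running G = 4.288098

G = 4.2881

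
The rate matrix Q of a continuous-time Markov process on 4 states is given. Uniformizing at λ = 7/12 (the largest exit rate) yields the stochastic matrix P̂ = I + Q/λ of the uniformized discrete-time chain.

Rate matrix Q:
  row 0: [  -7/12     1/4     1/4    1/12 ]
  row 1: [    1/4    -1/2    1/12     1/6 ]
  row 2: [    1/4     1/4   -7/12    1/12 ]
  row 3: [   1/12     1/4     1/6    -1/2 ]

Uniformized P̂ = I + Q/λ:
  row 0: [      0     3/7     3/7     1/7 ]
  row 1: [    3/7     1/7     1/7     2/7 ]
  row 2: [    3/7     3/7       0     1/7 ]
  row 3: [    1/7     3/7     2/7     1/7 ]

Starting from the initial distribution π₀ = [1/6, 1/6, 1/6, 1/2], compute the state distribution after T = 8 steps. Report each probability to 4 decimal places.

t=0: π = [0.1667, 0.1667, 0.1667, 0.5000]
t=1: π = [0.2143, 0.3810, 0.2381, 0.1667]
t=2: π = [0.2891, 0.3197, 0.1939, 0.1973]
t=3: π = [0.2483, 0.3372, 0.2259, 0.1885]
t=4: π = [0.2683, 0.3322, 0.2085, 0.1910]
t=5: π = [0.2590, 0.3337, 0.2170, 0.1903]
t=6: π = [0.2632, 0.3332, 0.2130, 0.1905]
t=7: π = [0.2613, 0.3334, 0.2148, 0.1905]
t=8: π = [0.2622, 0.3333, 0.2140, 0.1905]

π = [0.2622, 0.3333, 0.2140, 0.1905]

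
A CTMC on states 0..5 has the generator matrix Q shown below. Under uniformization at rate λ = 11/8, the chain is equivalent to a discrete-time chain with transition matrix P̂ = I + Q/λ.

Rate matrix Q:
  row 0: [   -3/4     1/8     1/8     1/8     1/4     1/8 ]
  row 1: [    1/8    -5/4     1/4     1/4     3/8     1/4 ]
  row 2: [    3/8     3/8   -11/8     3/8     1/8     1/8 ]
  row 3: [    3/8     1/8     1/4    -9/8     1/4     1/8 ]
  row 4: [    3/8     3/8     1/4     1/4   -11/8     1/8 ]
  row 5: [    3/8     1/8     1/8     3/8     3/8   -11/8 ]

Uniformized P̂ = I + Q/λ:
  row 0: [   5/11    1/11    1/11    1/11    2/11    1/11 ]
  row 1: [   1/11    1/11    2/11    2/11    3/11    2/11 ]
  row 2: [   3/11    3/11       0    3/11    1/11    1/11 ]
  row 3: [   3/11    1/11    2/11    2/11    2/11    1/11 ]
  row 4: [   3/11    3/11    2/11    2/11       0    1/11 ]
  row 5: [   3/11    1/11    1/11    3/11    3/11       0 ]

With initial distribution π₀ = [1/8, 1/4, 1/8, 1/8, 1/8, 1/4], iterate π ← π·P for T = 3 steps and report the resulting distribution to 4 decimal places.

π = [0.2990, 0.1426, 0.1232, 0.1754, 0.1640, 0.0958]

t=0: π = [0.1250, 0.2500, 0.1250, 0.1250, 0.1250, 0.2500]
t=1: π = [0.2500, 0.1364, 0.1250, 0.2045, 0.1932, 0.0909]
t=2: π = [0.2934, 0.1488, 0.1281, 0.1787, 0.1560, 0.0950]
t=3: π = [0.2990, 0.1426, 0.1232, 0.1754, 0.1640, 0.0958]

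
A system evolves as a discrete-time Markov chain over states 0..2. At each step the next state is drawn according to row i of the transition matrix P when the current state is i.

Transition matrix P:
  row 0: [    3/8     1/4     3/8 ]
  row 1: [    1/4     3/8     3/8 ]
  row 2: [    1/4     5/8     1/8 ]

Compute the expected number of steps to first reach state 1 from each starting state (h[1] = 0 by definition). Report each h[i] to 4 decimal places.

h = [2.7586, 0.0000, 1.9310]

First-step conditioning: h[1] = 0; for i ≠ 1, h[i] = 1 + Σ_k P[i][k]·h[k].
  h[0] = 1 + 3/8·h[0] + 3/8·h[2]
  h[2] = 1 + 1/4·h[0] + 1/8·h[2]
Solving the 2×2 linear system over states ≠ 1 gives exactly h = [80/29, 0, 56/29] (h[1] = 0 is the target).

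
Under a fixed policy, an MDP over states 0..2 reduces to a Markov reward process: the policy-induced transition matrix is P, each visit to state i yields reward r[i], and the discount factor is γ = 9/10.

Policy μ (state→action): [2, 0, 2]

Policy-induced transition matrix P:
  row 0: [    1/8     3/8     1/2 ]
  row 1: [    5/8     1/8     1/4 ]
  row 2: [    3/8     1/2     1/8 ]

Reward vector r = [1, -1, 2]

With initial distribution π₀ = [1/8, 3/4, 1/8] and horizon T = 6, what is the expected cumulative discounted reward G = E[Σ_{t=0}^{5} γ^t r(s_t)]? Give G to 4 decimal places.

G = 2.1724

t=0: π = [0.1250, 0.7500, 0.1250], E[r] = -0.3750, γ^t·E[r] = -0.375000, running G = -0.375000
t=1: π = [0.5313, 0.2031, 0.2656], E[r] = 0.8594, γ^t·E[r] = 0.773438, running G = 0.398438
t=2: π = [0.2930, 0.3574, 0.3496], E[r] = 0.6348, γ^t·E[r] = 0.514160, running G = 0.912598
t=3: π = [0.3911, 0.3293, 0.2795], E[r] = 0.6208, γ^t·E[r] = 0.452599, running G = 1.365197
t=4: π = [0.3596, 0.3276, 0.3128], E[r] = 0.6576, γ^t·E[r] = 0.431467, running G = 1.796664
t=5: π = [0.3670, 0.3322, 0.3008], E[r] = 0.6364, γ^t·E[r] = 0.375776, running G = 2.172439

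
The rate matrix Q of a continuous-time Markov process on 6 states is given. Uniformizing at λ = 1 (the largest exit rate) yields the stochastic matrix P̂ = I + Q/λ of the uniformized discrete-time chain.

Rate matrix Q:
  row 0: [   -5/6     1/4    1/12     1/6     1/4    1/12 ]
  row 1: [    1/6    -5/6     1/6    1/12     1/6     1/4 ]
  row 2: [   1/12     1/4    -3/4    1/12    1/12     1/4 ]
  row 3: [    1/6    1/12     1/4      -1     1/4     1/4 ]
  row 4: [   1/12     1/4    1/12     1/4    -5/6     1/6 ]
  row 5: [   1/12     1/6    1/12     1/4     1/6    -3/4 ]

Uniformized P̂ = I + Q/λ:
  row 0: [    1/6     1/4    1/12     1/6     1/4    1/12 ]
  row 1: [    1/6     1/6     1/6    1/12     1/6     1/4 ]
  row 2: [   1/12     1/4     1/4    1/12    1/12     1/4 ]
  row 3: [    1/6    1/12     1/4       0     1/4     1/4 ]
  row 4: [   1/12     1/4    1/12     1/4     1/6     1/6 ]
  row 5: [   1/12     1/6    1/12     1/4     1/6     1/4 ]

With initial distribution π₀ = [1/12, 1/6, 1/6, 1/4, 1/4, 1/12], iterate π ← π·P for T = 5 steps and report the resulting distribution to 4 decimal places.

t=0: π = [0.0833, 0.1667, 0.1667, 0.2500, 0.2500, 0.0833]
t=1: π = [0.1250, 0.1875, 0.1667, 0.1250, 0.1806, 0.2153]
t=2: π = [0.1198, 0.1956, 0.1476, 0.1493, 0.1736, 0.2141]
t=3: π = [0.1221, 0.1910, 0.1491, 0.1455, 0.1768, 0.2156]
t=4: π = [0.1215, 0.1919, 0.1483, 0.1468, 0.1765, 0.2149]
t=5: π = [0.1217, 0.1916, 0.1485, 0.1465, 0.1767, 0.2150]

π = [0.1217, 0.1916, 0.1485, 0.1465, 0.1767, 0.2150]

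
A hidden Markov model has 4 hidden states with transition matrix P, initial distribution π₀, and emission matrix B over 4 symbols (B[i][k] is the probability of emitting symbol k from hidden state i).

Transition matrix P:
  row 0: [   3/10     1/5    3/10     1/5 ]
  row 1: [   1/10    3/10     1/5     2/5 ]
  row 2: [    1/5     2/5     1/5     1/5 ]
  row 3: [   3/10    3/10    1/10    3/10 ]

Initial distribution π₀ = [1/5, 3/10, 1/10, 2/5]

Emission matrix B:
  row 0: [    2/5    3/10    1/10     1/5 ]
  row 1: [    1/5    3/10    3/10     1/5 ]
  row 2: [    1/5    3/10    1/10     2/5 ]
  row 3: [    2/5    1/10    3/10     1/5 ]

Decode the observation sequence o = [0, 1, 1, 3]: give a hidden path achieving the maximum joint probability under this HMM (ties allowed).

path = [3, 0, 0, 2]

t=0: δ = [8.000e-02, 6.000e-02, 2.000e-02, 1.600e-01]  (obs o_0=0)
t=1: δ = [1.440e-02, 1.440e-02, 7.200e-03, 4.800e-03]  ψ = [3, 3, 0, 3]  (obs o_1=1)
t=2: δ = [1.296e-03, 1.296e-03, 1.296e-03, 5.760e-04]  ψ = [0, 1, 0, 1]  (obs o_2=1)
t=3: δ = [7.776e-05, 1.037e-04, 1.555e-04, 1.037e-04]  ψ = [0, 2, 0, 1]  (obs o_3=3)
backtrack: best end state = 2; path = [3, 0, 0, 2]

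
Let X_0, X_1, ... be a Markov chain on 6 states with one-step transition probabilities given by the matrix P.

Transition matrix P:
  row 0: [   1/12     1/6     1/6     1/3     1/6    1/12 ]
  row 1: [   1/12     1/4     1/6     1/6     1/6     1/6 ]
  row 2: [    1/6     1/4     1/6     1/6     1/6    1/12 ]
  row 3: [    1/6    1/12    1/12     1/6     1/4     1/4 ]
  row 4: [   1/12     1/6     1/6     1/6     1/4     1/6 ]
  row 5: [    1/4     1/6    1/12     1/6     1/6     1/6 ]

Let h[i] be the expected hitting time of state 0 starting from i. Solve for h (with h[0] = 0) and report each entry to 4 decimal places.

h = [0.0000, 7.3021, 6.7915, 6.6383, 7.3021, 6.1277]

First-step conditioning: h[0] = 0; for i ≠ 0, h[i] = 1 + Σ_k P[i][k]·h[k].
  h[1] = 1 + 1/4·h[1] + 1/6·h[2] + 1/6·h[3] + 1/6·h[4] + 1/6·h[5]
  h[2] = 1 + 1/4·h[1] + 1/6·h[2] + 1/6·h[3] + 1/6·h[4] + 1/12·h[5]
  h[3] = 1 + 1/12·h[1] + 1/12·h[2] + 1/6·h[3] + 1/4·h[4] + 1/4·h[5]
  h[4] = 1 + 1/6·h[1] + 1/6·h[2] + 1/6·h[3] + 1/4·h[4] + 1/6·h[5]
  h[5] = 1 + 1/6·h[1] + 1/12·h[2] + 1/6·h[3] + 1/6·h[4] + 1/6·h[5]
Solving the 5×5 linear system over states ≠ 0 gives exactly h = [0, 1716/235, 1596/235, 312/47, 1716/235, 288/47] (h[0] = 0 is the target).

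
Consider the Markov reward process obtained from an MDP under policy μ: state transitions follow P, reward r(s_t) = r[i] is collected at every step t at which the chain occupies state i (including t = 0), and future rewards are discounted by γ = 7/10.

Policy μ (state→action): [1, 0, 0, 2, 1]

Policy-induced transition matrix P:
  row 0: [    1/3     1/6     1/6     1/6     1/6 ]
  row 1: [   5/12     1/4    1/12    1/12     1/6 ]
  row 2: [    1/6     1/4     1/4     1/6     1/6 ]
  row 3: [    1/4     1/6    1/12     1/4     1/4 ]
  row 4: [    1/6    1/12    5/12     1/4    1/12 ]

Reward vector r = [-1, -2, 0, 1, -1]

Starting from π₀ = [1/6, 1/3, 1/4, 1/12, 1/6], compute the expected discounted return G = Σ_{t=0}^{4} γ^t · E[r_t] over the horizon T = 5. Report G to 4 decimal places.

G = -2.0793

t=0: π = [0.1667, 0.3333, 0.2500, 0.0833, 0.1667], E[r] = -0.9167, γ^t·E[r] = -0.916667, running G = -0.916667
t=1: π = [0.2847, 0.2014, 0.1944, 0.1597, 0.1597], E[r] = -0.6875, γ^t·E[r] = -0.481250, running G = -1.397917
t=2: π = [0.2778, 0.1863, 0.1927, 0.1765, 0.1667], E[r] = -0.6406, γ^t·E[r] = -0.313906, running G = -1.711823
t=3: π = [0.2743, 0.1844, 0.1942, 0.1797, 0.1675], E[r] = -0.6307, γ^t·E[r] = -0.216343, running G = -1.928166
t=4: π = [0.2734, 0.1843, 0.1944, 0.1802, 0.1677], E[r] = -0.6294, γ^t·E[r] = -0.151119, running G = -2.079285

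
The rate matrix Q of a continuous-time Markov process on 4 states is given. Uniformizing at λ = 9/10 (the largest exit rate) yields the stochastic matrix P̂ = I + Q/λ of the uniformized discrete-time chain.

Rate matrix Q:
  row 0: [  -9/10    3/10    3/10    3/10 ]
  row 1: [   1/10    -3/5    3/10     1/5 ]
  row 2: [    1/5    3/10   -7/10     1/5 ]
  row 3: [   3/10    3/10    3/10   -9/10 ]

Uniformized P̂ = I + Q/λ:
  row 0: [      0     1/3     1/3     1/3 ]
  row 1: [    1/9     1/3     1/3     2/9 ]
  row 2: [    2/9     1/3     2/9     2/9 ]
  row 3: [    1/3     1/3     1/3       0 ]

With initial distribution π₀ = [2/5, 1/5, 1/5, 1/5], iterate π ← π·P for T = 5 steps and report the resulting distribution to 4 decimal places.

π = [0.1691, 0.3333, 0.3000, 0.1976]

t=0: π = [0.4000, 0.2000, 0.2000, 0.2000]
t=1: π = [0.1333, 0.3333, 0.3111, 0.2222]
t=2: π = [0.1802, 0.3333, 0.2988, 0.1877]
t=3: π = [0.1660, 0.3333, 0.3001, 0.2005]
t=4: π = [0.1706, 0.3333, 0.3000, 0.1961]
t=5: π = [0.1691, 0.3333, 0.3000, 0.1976]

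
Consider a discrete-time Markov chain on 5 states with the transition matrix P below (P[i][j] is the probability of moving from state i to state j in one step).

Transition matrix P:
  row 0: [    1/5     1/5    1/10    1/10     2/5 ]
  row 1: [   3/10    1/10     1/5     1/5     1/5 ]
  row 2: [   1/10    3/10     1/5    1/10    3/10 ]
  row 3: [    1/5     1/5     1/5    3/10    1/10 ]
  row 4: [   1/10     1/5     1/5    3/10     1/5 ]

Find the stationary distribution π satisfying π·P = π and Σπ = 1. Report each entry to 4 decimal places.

Balance equations π_j = Σ_i π_i·P[i][j]:
  π_0 = 1/5·π_0 + 3/10·π_1 + 1/10·π_2 + 1/5·π_3 + 1/10·π_4
  π_1 = 1/5·π_0 + 1/10·π_1 + 3/10·π_2 + 1/5·π_3 + 1/5·π_4
  π_2 = 1/10·π_0 + 1/5·π_1 + 1/5·π_2 + 1/5·π_3 + 1/5·π_4
  π_3 = 1/10·π_0 + 1/5·π_1 + 1/10·π_2 + 3/10·π_3 + 3/10·π_4
  normalize: π_0 + π_1 + π_2 + π_3 + π_4 = 1
Solving the linear system gives exactly π = [1804/10117, 2007/10117, 1843/10117, 2105/10117, 2358/10117].

π = [0.1783, 0.1984, 0.1822, 0.2081, 0.2331]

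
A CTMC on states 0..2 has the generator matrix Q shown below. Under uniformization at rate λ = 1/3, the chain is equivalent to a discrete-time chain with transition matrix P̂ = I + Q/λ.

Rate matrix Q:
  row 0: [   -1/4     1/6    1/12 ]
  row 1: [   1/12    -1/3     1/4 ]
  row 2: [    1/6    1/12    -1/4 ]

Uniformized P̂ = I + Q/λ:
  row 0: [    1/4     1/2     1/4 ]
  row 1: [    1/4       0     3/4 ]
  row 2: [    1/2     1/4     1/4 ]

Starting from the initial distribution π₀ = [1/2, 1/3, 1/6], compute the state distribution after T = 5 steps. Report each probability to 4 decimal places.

t=0: π = [0.5000, 0.3333, 0.1667]
t=1: π = [0.2917, 0.2917, 0.4167]
t=2: π = [0.3542, 0.2500, 0.3958]
t=3: π = [0.3490, 0.2760, 0.3750]
t=4: π = [0.3438, 0.2682, 0.3880]
t=5: π = [0.3470, 0.2689, 0.3841]

π = [0.3470, 0.2689, 0.3841]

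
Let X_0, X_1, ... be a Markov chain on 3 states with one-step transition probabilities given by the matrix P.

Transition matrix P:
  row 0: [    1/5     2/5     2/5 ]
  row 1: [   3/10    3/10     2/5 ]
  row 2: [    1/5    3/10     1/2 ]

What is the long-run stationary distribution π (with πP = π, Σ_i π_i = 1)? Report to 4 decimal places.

π = [0.2323, 0.3232, 0.4444]

Balance equations π_j = Σ_i π_i·P[i][j]:
  π_0 = 1/5·π_0 + 3/10·π_1 + 1/5·π_2
  π_1 = 2/5·π_0 + 3/10·π_1 + 3/10·π_2
  normalize: π_0 + π_1 + π_2 = 1
Solving the linear system gives exactly π = [23/99, 32/99, 4/9].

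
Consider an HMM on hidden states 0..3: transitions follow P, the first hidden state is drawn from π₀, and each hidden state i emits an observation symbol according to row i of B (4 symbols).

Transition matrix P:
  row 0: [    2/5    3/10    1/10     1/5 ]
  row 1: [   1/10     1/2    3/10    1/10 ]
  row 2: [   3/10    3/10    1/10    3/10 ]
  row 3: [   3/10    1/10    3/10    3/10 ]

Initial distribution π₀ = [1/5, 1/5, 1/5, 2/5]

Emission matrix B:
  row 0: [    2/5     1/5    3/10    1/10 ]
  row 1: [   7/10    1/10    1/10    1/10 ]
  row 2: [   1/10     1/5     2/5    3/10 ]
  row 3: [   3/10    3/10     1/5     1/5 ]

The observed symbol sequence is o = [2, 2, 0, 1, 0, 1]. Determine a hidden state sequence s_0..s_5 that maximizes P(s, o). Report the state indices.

t=0: δ = [6.000e-02, 2.000e-02, 8.000e-02, 8.000e-02]  (obs o_0=2)
t=1: δ = [7.200e-03, 2.400e-03, 9.600e-03, 4.800e-03]  ψ = [0, 2, 3, 2]  (obs o_1=2)
t=2: δ = [1.152e-03, 2.016e-03, 1.440e-04, 8.640e-04]  ψ = [0, 2, 3, 2]  (obs o_2=0)
t=3: δ = [9.216e-05, 1.008e-04, 1.210e-04, 7.776e-05]  ψ = [0, 1, 1, 3]  (obs o_3=1)
t=4: δ = [1.475e-05, 3.528e-05, 3.024e-06, 1.089e-05]  ψ = [0, 1, 1, 2]  (obs o_4=0)
t=5: δ = [1.180e-06, 1.764e-06, 2.117e-06, 1.058e-06]  ψ = [0, 1, 1, 1]  (obs o_5=1)
backtrack: best end state = 2; path = [3, 2, 1, 1, 1, 2]

path = [3, 2, 1, 1, 1, 2]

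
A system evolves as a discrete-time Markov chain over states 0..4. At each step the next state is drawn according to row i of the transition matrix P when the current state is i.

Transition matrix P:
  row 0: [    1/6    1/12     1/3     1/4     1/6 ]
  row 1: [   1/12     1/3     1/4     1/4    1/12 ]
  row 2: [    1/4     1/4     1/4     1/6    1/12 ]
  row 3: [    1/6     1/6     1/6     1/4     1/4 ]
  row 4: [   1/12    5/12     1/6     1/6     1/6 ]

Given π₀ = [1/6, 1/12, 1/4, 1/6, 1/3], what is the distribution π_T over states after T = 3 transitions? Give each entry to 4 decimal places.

t=0: π = [0.1667, 0.0833, 0.2500, 0.1667, 0.3333]
t=1: π = [0.1528, 0.2708, 0.2222, 0.2014, 0.1528]
t=2: π = [0.1499, 0.2558, 0.2332, 0.2188, 0.1424]
t=3: π = [0.1529, 0.2518, 0.2324, 0.2187, 0.1441]

π = [0.1529, 0.2518, 0.2324, 0.2187, 0.1441]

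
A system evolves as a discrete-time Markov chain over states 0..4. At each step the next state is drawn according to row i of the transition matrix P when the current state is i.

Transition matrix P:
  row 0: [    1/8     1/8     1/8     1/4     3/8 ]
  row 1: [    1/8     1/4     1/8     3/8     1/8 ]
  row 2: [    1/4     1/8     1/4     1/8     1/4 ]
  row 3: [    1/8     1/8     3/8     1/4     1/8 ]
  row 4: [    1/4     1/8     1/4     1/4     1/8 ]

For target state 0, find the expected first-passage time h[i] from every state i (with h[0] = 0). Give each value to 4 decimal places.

First-step conditioning: h[0] = 0; for i ≠ 0, h[i] = 1 + Σ_k P[i][k]·h[k].
  h[1] = 1 + 1/4·h[1] + 1/8·h[2] + 3/8·h[3] + 1/8·h[4]
  h[2] = 1 + 1/8·h[1] + 1/4·h[2] + 1/8·h[3] + 1/4·h[4]
  h[3] = 1 + 1/8·h[1] + 3/8·h[2] + 1/4·h[3] + 1/8·h[4]
  h[4] = 1 + 1/8·h[1] + 1/4·h[2] + 1/4·h[3] + 1/8·h[4]
Solving the 4×4 linear system over states ≠ 0 gives exactly h = [0, 2116/369, 1792/369, 2044/369, 1820/369] (h[0] = 0 is the target).

h = [0.0000, 5.7344, 4.8564, 5.5393, 4.9322]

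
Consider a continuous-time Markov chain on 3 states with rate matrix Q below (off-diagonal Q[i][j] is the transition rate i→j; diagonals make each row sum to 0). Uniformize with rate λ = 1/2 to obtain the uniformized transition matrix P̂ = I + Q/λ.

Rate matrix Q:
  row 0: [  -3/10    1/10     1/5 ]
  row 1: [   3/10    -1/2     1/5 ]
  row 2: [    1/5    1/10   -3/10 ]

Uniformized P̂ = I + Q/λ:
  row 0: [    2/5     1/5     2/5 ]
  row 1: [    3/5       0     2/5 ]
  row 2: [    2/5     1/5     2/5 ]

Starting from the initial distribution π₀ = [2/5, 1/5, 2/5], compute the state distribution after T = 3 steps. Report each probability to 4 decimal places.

t=0: π = [0.4000, 0.2000, 0.4000]
t=1: π = [0.4400, 0.1600, 0.4000]
t=2: π = [0.4320, 0.1680, 0.4000]
t=3: π = [0.4336, 0.1664, 0.4000]

π = [0.4336, 0.1664, 0.4000]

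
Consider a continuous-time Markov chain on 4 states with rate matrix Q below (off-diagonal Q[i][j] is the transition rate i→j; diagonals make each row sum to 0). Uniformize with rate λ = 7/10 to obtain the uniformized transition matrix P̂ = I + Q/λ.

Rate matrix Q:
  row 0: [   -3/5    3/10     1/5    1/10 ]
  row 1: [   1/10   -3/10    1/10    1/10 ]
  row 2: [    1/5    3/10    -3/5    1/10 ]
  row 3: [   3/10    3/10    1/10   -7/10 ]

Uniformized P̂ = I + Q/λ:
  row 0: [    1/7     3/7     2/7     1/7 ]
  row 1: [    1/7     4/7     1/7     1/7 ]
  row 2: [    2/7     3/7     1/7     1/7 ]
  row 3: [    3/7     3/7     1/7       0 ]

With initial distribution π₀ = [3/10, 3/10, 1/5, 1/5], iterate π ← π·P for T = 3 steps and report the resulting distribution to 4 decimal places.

π = [0.2041, 0.4994, 0.1717, 0.1248]

t=0: π = [0.3000, 0.3000, 0.2000, 0.2000]
t=1: π = [0.2286, 0.4714, 0.1857, 0.1143]
t=2: π = [0.2020, 0.4959, 0.1755, 0.1265]
t=3: π = [0.2041, 0.4994, 0.1717, 0.1248]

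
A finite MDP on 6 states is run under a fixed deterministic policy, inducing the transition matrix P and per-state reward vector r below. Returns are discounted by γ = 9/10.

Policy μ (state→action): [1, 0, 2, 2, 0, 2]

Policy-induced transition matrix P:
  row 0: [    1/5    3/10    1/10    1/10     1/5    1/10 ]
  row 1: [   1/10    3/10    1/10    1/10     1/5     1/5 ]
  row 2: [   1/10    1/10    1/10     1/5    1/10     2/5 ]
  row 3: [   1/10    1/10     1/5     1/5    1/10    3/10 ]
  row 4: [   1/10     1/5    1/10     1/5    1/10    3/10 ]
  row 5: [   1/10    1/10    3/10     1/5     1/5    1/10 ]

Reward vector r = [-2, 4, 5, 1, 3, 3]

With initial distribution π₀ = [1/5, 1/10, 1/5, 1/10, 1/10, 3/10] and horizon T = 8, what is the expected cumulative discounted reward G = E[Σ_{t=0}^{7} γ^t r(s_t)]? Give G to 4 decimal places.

t=0: π = [0.2000, 0.1000, 0.2000, 0.1000, 0.1000, 0.3000], E[r] = 2.3000, γ^t·E[r] = 2.300000, running G = 2.300000
t=1: π = [0.1200, 0.1700, 0.1700, 0.1700, 0.1600, 0.2100], E[r] = 2.5700, γ^t·E[r] = 2.313000, running G = 4.613000
t=2: π = [0.1120, 0.1740, 0.1590, 0.1710, 0.1500, 0.2340], E[r] = 2.5900, γ^t·E[r] = 2.097900, running G = 6.710900
t=3: π = [0.1112, 0.1722, 0.1639, 0.1714, 0.1520, 0.2293], E[r] = 2.6012, γ^t·E[r] = 1.896275, running G = 8.607175
t=4: π = [0.1111, 0.1719, 0.1630, 0.1717, 0.1513, 0.2311], E[r] = 2.5990, γ^t·E[r] = 1.705178, running G = 10.312352
t=5: π = [0.1111, 0.1717, 0.1634, 0.1717, 0.1514, 0.2307], E[r] = 2.5995, γ^t·E[r] = 1.534995, running G = 11.847347
t=6: π = [0.1111, 0.1717, 0.1633, 0.1717, 0.1514, 0.2308], E[r] = 2.5993, γ^t·E[r] = 1.381390, running G = 13.228738
t=7: π = [0.1111, 0.1717, 0.1633, 0.1717, 0.1514, 0.2308], E[r] = 2.5994, γ^t·E[r] = 1.243272, running G = 14.472010

G = 14.4720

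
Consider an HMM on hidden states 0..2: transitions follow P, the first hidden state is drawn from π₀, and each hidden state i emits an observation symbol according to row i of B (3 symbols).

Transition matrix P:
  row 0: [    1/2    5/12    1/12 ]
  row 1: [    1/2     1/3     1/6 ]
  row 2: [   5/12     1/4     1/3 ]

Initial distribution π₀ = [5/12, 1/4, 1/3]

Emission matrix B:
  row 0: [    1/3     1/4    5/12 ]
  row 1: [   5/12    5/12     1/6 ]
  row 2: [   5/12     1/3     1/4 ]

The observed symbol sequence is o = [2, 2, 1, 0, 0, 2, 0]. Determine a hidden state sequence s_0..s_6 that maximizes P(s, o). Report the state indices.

path = [0, 0, 1, 0, 1, 0, 1]

t=0: δ = [1.736e-01, 4.167e-02, 8.333e-02]  (obs o_0=2)
t=1: δ = [3.617e-02, 1.206e-02, 6.944e-03]  ψ = [0, 0, 2]  (obs o_1=2)
t=2: δ = [4.521e-03, 6.279e-03, 1.005e-03]  ψ = [0, 0, 0]  (obs o_2=1)
t=3: δ = [1.047e-03, 8.721e-04, 4.361e-04]  ψ = [1, 1, 1]  (obs o_3=0)
t=4: δ = [1.744e-04, 1.817e-04, 6.056e-05]  ψ = [0, 0, 1]  (obs o_4=0)
t=5: δ = [3.785e-05, 1.211e-05, 7.571e-06]  ψ = [1, 0, 1]  (obs o_5=2)
t=6: δ = [6.309e-06, 6.572e-06, 1.314e-06]  ψ = [0, 0, 0]  (obs o_6=0)
backtrack: best end state = 1; path = [0, 0, 1, 0, 1, 0, 1]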